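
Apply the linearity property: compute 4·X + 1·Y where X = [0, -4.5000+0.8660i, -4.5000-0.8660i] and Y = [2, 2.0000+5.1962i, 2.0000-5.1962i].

By linearity: DFT(4x + 1y) = 4·DFT(x) + 1·DFT(y)
= 4·[0, -4.5000+0.8660i, -4.5000-0.8660i] + 1·[2, 2.0000+5.1962i, 2.0000-5.1962i]

Computing element-wise:
Z[0] = 4·(0) + 1·(2) = 2
Z[1] = 4·(-4.5000+0.8660i) + 1·(2.0000+5.1962i) = -16.0000+8.6602i
Z[2] = 4·(-4.5000-0.8660i) + 1·(2.0000-5.1962i) = -16.0000-8.6602i

DFT(4x + 1y) = 4·X + 1·Y = [2, -16.0000+8.6602i, -16.0000-8.6602i]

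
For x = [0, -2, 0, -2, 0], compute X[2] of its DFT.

X[2] = Σ(n=0 to 4) x[n] · ω_5^(2n) where ω_5 = e^(-2πi/5)
= (0)·ω_5^0 + (-2)·ω_5^2 + (0)·ω_5^4 + (-2)·ω_5^6 + (0)·ω_5^8

X[2] = 1.0000+3.0777i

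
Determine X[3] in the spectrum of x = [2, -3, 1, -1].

X[3] = Σ(n=0 to 3) x[n] · ω_4^(3n) where ω_4 = e^(-2πi/4)
= (2)·ω_4^0 + (-3)·ω_4^3 + (1)·ω_4^6 + (-1)·ω_4^9

X[3] = 1-2i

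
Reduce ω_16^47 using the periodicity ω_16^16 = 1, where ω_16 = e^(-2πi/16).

Since ω_16^16 = 1, powers reduce modulo 16.
47 mod 16 = 15
So ω_16^47 = ω_16^15 = e^(-2πi·15/16)

ω_16^47 = ω_16^15 = 0.9239+0.3827i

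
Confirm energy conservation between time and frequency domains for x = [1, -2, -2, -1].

Time domain:
Σ|x[n]|² = |1|² + |-2|² + |-2|² + |-1|² = 10.0000

Frequency domain:
(1/4)Σ|X[k]|² = (1/4)(|-4|² + |3+1i|² + |2|² + |3-1i|²) = (1/4)·40.0000 = 10.0000

Both sides agree, confirming Parseval's theorem.

Σ|x[n]|² = (1/N)Σ|X[k]|² = 10.0000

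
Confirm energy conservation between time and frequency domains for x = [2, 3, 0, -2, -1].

Time domain:
Σ|x[n]|² = |2|² + |3|² + |0|² + |-2|² + |-1|² = 18.0000

Frequency domain:
(1/5)Σ|X[k]|² = (1/5)(|2|² + |4.2361-4.9798i|² + |-0.2361-0.4490i|² + |-0.2361+0.4490i|² + |4.2361+4.9798i|²) = (1/5)·90.0000 = 18.0000

Both sides agree, confirming Parseval's theorem.

Σ|x[n]|² = (1/N)Σ|X[k]|² = 18.0000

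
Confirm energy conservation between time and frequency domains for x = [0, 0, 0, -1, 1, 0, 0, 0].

Time domain:
Σ|x[n]|² = |0|² + |0|² + |0|² + |-1|² + |1|² + |0|² + |0|² + |0|² = 2.0000

Frequency domain:
(1/8)Σ|X[k]|² = (1/8)(|0|² + |-0.2929+0.7071i|² + |1-1i|² + |-1.7071+0.7071i|² + |2|² + |-1.7071-0.7071i|² + |1+1i|² + |-0.2929-0.7071i|²) = (1/8)·16.0000 = 2.0000

Both sides agree, confirming Parseval's theorem.

Σ|x[n]|² = (1/N)Σ|X[k]|² = 2.0000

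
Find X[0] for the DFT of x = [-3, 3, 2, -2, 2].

X[0] = Σ(n=0 to 4) x[n] · ω_5^0 = Σ x[n]
= (-3) + (3) + (2) + (-2) + (2)

X[0] = 2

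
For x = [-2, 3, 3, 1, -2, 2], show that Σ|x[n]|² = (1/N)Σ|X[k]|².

Time domain:
Σ|x[n]|² = |-2|² + |3|² + |3|² + |1|² + |-2|² + |2|² = 31.0000

Frequency domain:
(1/6)Σ|X[k]|² = (1/6)(|5|² + |-1.0000-5.1962i|² + |-4.0000+3.4641i|² + |-7|² + |-4.0000-3.4641i|² + |-1.0000+5.1962i|²) = (1/6)·186.0000 = 31.0000

Both sides agree, confirming Parseval's theorem.

Σ|x[n]|² = (1/N)Σ|X[k]|² = 31.0000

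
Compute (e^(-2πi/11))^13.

Since ω_11^11 = 1, powers reduce modulo 11.
13 mod 11 = 2
So ω_11^13 = ω_11^2 = e^(-2πi·2/11)

ω_11^13 = ω_11^2 = 0.4154-0.9096i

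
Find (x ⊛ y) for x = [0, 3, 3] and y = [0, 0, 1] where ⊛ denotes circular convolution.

(x ⊛ y)[n] = Σ(m=0 to 2) x[m] · y[(n-m) mod 3]

Computing each output sample:
(x ⊛ y)[0] = 3
(x ⊛ y)[1] = 3
(x ⊛ y)[2] = 0

x ⊛ y = [3, 3, 0]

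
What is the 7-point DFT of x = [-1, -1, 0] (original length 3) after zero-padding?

Original 3-point DFT: [-2, -0.5000+0.8660i, -0.5000-0.8660i]
Zero-padded 7-point DFT provides frequency interpolation.

DFT_7([x, 0, ...]) = [-2, -1.6235+0.7818i, -0.7775+0.9749i, -0.0990+0.4339i, -0.0990-0.4339i, -0.7775-0.9749i, -1.6235-0.7818i]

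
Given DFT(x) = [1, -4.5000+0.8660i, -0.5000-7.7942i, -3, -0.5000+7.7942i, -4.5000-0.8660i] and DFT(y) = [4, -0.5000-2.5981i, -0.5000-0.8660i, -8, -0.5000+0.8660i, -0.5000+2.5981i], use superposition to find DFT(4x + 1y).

By linearity: DFT(4x + 1y) = 4·DFT(x) + 1·DFT(y)
= 4·[1, -4.5000+0.8660i, -0.5000-7.7942i, -3, -0.5000+7.7942i, -4.5000-0.8660i] + 1·[4, -0.5000-2.5981i, -0.5000-0.8660i, -8, -0.5000+0.8660i, -0.5000+2.5981i]

Computing element-wise:
Z[0] = 4·(1) + 1·(4) = 8
Z[1] = 4·(-4.5000+0.8660i) + 1·(-0.5000-2.5981i) = -18.5000+0.8659i
Z[2] = 4·(-0.5000-7.7942i) + 1·(-0.5000-0.8660i) = -2.5000-32.0428i
Z[3] = 4·(-3) + 1·(-8) = -20
Z[4] = 4·(-0.5000+7.7942i) + 1·(-0.5000+0.8660i) = -2.5000+32.0428i
Z[5] = 4·(-4.5000-0.8660i) + 1·(-0.5000+2.5981i) = -18.5000-0.8659i

DFT(4x + 1y) = 4·X + 1·Y = [8, -18.5000+0.8659i, -2.5000-32.0428i, -20, -2.5000+32.0428i, -18.5000-0.8659i]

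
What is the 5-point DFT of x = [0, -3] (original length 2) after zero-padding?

Original 2-point DFT: [-3, 3]
Zero-padded 5-point DFT provides frequency interpolation.

DFT_5([x, 0, ...]) = [-3, -0.9271+2.8532i, 2.4271+1.7634i, 2.4271-1.7634i, -0.9271-2.8532i]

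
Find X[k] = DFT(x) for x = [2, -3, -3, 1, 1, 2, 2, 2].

X[k] = Σ(n=0 to 7) x[n] · ω_8^(nk)
where ω_8 = e^(-2πi/8)

Computing each X[k]:
X[0] = 4
X[1] = -1.8284+9.2426i
X[2] = 4+4i
X[3] = 3.8284-0.7574i
X[4] = 0
X[5] = 3.8284+0.7574i
X[6] = 4-4i
X[7] = -1.8284-9.2426i

X = [4, -1.8284+9.2426i, 4+4i, 3.8284-0.7574i, 0, 3.8284+0.7574i, 4-4i, -1.8284-9.2426i]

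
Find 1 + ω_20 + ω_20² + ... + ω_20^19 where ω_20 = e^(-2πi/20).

Sum of all nth roots of unity equals 0 for n > 1 (geometric series with r ≠ 1).

0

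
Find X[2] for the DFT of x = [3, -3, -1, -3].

X[2] = Σ(n=0 to 3) x[n] · ω_4^(2n) where ω_4 = e^(-2πi/4)
= (3)·ω_4^0 + (-3)·ω_4^2 + (-1)·ω_4^4 + (-3)·ω_4^6

X[2] = 8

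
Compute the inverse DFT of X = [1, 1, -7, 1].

x[n] = (1/4) Σ(k=0 to 3) X[k] · e^(2πikn/4)

Computing each x[n]:
x[0] = -1
x[1] = 2
x[2] = -2
x[3] = 2

x = [-1, 2, -2, 2]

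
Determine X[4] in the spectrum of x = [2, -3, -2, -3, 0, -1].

X[4] = Σ(n=0 to 5) x[n] · ω_6^(4n) where ω_6 = e^(-2πi/6)
= (2)·ω_6^0 + (-3)·ω_6^4 + (-2)·ω_6^8 + (-3)·ω_6^12 + (0)·ω_6^16 + (-1)·ω_6^20

X[4] = 2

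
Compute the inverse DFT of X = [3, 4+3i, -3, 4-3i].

x[n] = (1/4) Σ(k=0 to 3) X[k] · e^(2πikn/4)

Computing each x[n]:
x[0] = 2
x[1] = 0
x[2] = -2
x[3] = 3

x = [2, 0, -2, 3]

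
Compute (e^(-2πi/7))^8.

Since ω_7^7 = 1, powers reduce modulo 7.
8 mod 7 = 1
So ω_7^8 = ω_7^1 = e^(-2πi·1/7)

ω_7^8 = ω_7^1 = 0.6235-0.7818i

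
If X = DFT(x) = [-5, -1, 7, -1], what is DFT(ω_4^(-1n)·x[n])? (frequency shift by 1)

Modulation property: DFT(ω_4^(-1n)·x[n]) = X[(k-1) mod 4], so circularly shift X by 1 positions.

X[k-1] = [-1, -5, -1, 7]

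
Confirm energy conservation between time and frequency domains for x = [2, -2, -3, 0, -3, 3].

Time domain:
Σ|x[n]|² = |2|² + |-2|² + |-3|² + |0|² + |-3|² + |3|² = 35.0000

Frequency domain:
(1/6)Σ|X[k]|² = (1/6)(|-3|² + |5.5000+4.3301i|² + |4.5000+4.3301i|² + |-5|² + |4.5000-4.3301i|² + |5.5000-4.3301i|²) = (1/6)·210.0000 = 35.0000

Both sides agree, confirming Parseval's theorem.

Σ|x[n]|² = (1/N)Σ|X[k]|² = 35.0000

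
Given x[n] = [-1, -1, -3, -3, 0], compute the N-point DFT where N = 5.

X[k] = Σ(n=0 to 4) x[n] · ω_5^(nk)
where ω_5 = e^(-2πi/5)

Computing each X[k]:
X[0] = -8
X[1] = 3.5451+0.9511i
X[2] = -2.0451+0.5878i
X[3] = -2.0451-0.5878i
X[4] = 3.5451-0.9511i

X = [-8, 3.5451+0.9511i, -2.0451+0.5878i, -2.0451-0.5878i, 3.5451-0.9511i]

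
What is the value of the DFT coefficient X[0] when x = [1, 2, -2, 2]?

X[0] = Σ(n=0 to 3) x[n] · ω_4^0 = Σ x[n]
= (1) + (2) + (-2) + (2)

X[0] = 3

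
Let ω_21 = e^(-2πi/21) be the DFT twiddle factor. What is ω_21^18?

ω_21^18 = e^(-2πi·18/21)
= cos(-2π·18/21) + i·sin(-2π·18/21)
= cos(-36π/21) + i·sin(-36π/21)

ω_21^18 = cos(-36π/21) + i·sin(-36π/21) = 0.6235+0.7818i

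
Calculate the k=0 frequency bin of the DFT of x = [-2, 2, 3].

X[0] = Σ(n=0 to 2) x[n] · ω_3^0 = Σ x[n]
= (-2) + (2) + (3)

X[0] = 3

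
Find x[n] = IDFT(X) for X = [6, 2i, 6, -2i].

x[n] = (1/4) Σ(k=0 to 3) X[k] · e^(2πikn/4)

Computing each x[n]:
x[0] = 3
x[1] = -1
x[2] = 3
x[3] = 1

x = [3, -1, 3, 1]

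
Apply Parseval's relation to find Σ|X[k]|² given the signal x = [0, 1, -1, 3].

Parseval: Σ|x[n]|² = (1/N)Σ|X[k]|², so Σ|X[k]|² = N·Σ|x[n]|² = 4·11.0000

Σ|X[k]|² = N·Σ|x[n]|² = 4·11.0000 = 44.0000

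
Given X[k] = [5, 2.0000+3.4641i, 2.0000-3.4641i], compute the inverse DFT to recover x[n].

x[n] = (1/3) Σ(k=0 to 2) X[k] · e^(2πikn/3)

Computing each x[n]:
x[0] = 3
x[1] = -1
x[2] = 3

x = [3, -1, 3]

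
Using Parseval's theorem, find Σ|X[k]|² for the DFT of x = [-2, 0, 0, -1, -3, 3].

Parseval: Σ|x[n]|² = (1/N)Σ|X[k]|², so Σ|X[k]|² = N·Σ|x[n]|² = 6·23.0000

Σ|X[k]|² = N·Σ|x[n]|² = 6·23.0000 = 138.0000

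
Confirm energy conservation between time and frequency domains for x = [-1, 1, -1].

Time domain:
Σ|x[n]|² = |-1|² + |1|² + |-1|² = 3.0000

Frequency domain:
(1/3)Σ|X[k]|² = (1/3)(|-1|² + |-1.0000-1.7321i|² + |-1.0000+1.7321i|²) = (1/3)·9.0000 = 3.0000

Both sides agree, confirming Parseval's theorem.

Σ|x[n]|² = (1/N)Σ|X[k]|² = 3.0000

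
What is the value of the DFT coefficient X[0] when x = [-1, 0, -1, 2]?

X[0] = Σ(n=0 to 3) x[n] · ω_4^0 = Σ x[n]
= (-1) + (0) + (-1) + (2)

X[0] = 0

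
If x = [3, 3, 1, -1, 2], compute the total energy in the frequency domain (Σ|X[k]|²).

Parseval: Σ|x[n]|² = (1/N)Σ|X[k]|², so Σ|X[k]|² = N·Σ|x[n]|² = 5·24.0000

Σ|X[k]|² = N·Σ|x[n]|² = 5·24.0000 = 120.0000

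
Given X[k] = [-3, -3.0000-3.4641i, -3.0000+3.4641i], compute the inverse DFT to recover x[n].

x[n] = (1/3) Σ(k=0 to 2) X[k] · e^(2πikn/3)

Computing each x[n]:
x[0] = -3
x[1] = 2
x[2] = -2

x = [-3, 2, -2]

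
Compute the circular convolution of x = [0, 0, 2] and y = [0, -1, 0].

(x ⊛ y)[n] = Σ(m=0 to 2) x[m] · y[(n-m) mod 3]

Computing each output sample:
(x ⊛ y)[0] = -2
(x ⊛ y)[1] = 0
(x ⊛ y)[2] = 0

x ⊛ y = [-2, 0, 0]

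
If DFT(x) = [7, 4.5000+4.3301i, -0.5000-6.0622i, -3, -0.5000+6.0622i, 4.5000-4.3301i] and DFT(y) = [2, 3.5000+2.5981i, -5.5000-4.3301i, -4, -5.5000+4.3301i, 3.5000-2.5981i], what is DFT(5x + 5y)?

By linearity: DFT(5x + 5y) = 5·DFT(x) + 5·DFT(y)
= 5·[7, 4.5000+4.3301i, -0.5000-6.0622i, -3, -0.5000+6.0622i, 4.5000-4.3301i] + 5·[2, 3.5000+2.5981i, -5.5000-4.3301i, -4, -5.5000+4.3301i, 3.5000-2.5981i]

Computing element-wise:
Z[0] = 5·(7) + 5·(2) = 45
Z[1] = 5·(4.5000+4.3301i) + 5·(3.5000+2.5981i) = 40.0000+34.6410i
Z[2] = 5·(-0.5000-6.0622i) + 5·(-5.5000-4.3301i) = -30.0000-51.9615i
Z[3] = 5·(-3) + 5·(-4) = -35
Z[4] = 5·(-0.5000+6.0622i) + 5·(-5.5000+4.3301i) = -30.0000+51.9615i
Z[5] = 5·(4.5000-4.3301i) + 5·(3.5000-2.5981i) = 40.0000-34.6410i

DFT(5x + 5y) = 5·X + 5·Y = [45, 40.0000+34.6410i, -30.0000-51.9615i, -35, -30.0000+51.9615i, 40.0000-34.6410i]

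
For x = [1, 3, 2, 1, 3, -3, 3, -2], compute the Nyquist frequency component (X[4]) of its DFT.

X[4] = Σ(n=0 to 7) x[n] · ω_8^(4n) where ω_8 = e^(-2πi/8)
= (1)·ω_8^0 + (3)·ω_8^4 + (2)·ω_8^8 + (1)·ω_8^12 + (3)·ω_8^16 + (-3)·ω_8^20 + (3)·ω_8^24 + (-2)·ω_8^28

X[4] = 10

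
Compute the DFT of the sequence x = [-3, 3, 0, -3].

X[k] = Σ(n=0 to 3) x[n] · ω_4^(nk)
where ω_4 = e^(-2πi/4)

Computing each X[k]:
X[0] = -3
X[1] = -3-6i
X[2] = -3
X[3] = -3+6i

X = [-3, -3-6i, -3, -3+6i]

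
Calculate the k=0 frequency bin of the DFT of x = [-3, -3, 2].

X[0] = Σ(n=0 to 2) x[n] · ω_3^0 = Σ x[n]
= (-3) + (-3) + (2)

X[0] = -4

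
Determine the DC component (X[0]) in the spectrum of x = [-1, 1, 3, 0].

X[0] = Σ(n=0 to 3) x[n] · ω_4^0 = Σ x[n]
= (-1) + (1) + (3) + (0)

X[0] = 3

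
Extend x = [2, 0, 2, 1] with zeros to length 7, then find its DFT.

Original 4-point DFT: [5, 1i, 3, -1i]
Zero-padded 7-point DFT provides frequency interpolation.

DFT_7([x, 0, ...]) = [5, 0.6540-2.3837i, 0.8216+1.6496i, 3.0245+0.5887i, 3.0245-0.5887i, 0.8216-1.6496i, 0.6540+2.3837i]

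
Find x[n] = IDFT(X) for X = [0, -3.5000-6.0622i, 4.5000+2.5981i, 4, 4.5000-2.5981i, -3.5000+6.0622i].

x[n] = (1/6) Σ(k=0 to 5) X[k] · e^(2πikn/6)

Computing each x[n]:
x[0] = 1
x[1] = -1
x[2] = 3
x[3] = 2
x[4] = -2
x[5] = -3

x = [1, -1, 3, 2, -2, -3]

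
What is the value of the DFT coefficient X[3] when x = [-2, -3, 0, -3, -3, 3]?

X[3] = Σ(n=0 to 5) x[n] · ω_6^(3n) where ω_6 = e^(-2πi/6)
= (-2)·ω_6^0 + (-3)·ω_6^3 + (0)·ω_6^6 + (-3)·ω_6^9 + (-3)·ω_6^12 + (3)·ω_6^15

X[3] = -2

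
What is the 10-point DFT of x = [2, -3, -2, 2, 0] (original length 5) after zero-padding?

Original 5-point DFT: [-1, 1.0729+5.2043i, 4.4271-2.0409i, 4.4271+2.0409i, 1.0729-5.2043i]
Zero-padded 10-point DFT provides frequency interpolation.

DFT_10([x, 0, ...]) = [-1, -1.6631+1.7634i, 1.0729+5.2043i, 6.1631+2.8532i, 4.4271-2.0409i, 1, 4.4271+2.0409i, 6.1631-2.8532i, 1.0729-5.2043i, -1.6631-1.7634i]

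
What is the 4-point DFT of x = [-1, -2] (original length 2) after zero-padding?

Original 2-point DFT: [-3, 1]
Zero-padded 4-point DFT provides frequency interpolation.

DFT_4([x, 0, ...]) = [-3, -1+2i, 1, -1-2i]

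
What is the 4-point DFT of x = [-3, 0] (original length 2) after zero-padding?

Original 2-point DFT: [-3, -3]
Zero-padded 4-point DFT provides frequency interpolation.

DFT_4([x, 0, ...]) = [-3, -3, -3, -3]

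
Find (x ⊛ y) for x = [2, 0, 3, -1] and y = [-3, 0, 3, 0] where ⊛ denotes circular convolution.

(x ⊛ y)[n] = Σ(m=0 to 3) x[m] · y[(n-m) mod 4]

Computing each output sample:
(x ⊛ y)[0] = 3
(x ⊛ y)[1] = -3
(x ⊛ y)[2] = -3
(x ⊛ y)[3] = 3

x ⊛ y = [3, -3, -3, 3]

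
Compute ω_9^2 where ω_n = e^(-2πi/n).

ω_9^2 = e^(-2πi·2/9)
= cos(-2π·2/9) + i·sin(-2π·2/9)
= cos(-4π/9) + i·sin(-4π/9)

ω_9^2 = cos(-4π/9) + i·sin(-4π/9) = 0.1736-0.9848i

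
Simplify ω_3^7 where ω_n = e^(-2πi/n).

Since ω_3^3 = 1, powers reduce modulo 3.
7 mod 3 = 1
So ω_3^7 = ω_3^1 = e^(-2πi·1/3)

ω_3^7 = ω_3^1 = -0.5000-0.8660i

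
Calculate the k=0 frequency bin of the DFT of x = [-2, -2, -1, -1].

X[0] = Σ(n=0 to 3) x[n] · ω_4^0 = Σ x[n]
= (-2) + (-2) + (-1) + (-1)

X[0] = -6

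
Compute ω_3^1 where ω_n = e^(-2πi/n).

ω_3^1 = e^(-2πi·1/3)
= cos(-2π·1/3) + i·sin(-2π·1/3)
= cos(-2π/3) + i·sin(-2π/3)

ω_3^1 = cos(-2π/3) + i·sin(-2π/3) = -0.5000-0.8660i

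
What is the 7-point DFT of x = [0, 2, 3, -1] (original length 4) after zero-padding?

Original 4-point DFT: [4, -3-3i, 2, -3+3i]
Zero-padded 7-point DFT provides frequency interpolation.

DFT_7([x, 0, ...]) = [4, 1.4804-4.0546i, -3.7714-1.4300i, 0.2911+2.4527i, 0.2911-2.4527i, -3.7714+1.4300i, 1.4804+4.0546i]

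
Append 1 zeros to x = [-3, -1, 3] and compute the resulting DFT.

Original 3-point DFT: [-1, -4.0000+3.4641i, -4.0000-3.4641i]
Zero-padded 4-point DFT provides frequency interpolation.

DFT_4([x, 0, ...]) = [-1, -6+1i, 1, -6-1i]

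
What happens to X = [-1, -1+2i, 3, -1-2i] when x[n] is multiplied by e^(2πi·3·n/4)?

Modulation property: DFT(ω_4^(-3n)·x[n]) = X[(k-3) mod 4], so circularly shift X by 3 positions.

X[k-3] = [-1+2i, 3, -1-2i, -1]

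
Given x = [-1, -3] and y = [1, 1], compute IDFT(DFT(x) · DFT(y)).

(x ⊛ y)[n] = Σ(m=0 to 1) x[m] · y[(n-m) mod 2]

Computing each output sample:
(x ⊛ y)[0] = -4
(x ⊛ y)[1] = -4

x ⊛ y = [-4, -4]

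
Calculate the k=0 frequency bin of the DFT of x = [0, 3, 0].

X[0] = Σ(n=0 to 2) x[n] · ω_3^0 = Σ x[n]
= (0) + (3) + (0)

X[0] = 3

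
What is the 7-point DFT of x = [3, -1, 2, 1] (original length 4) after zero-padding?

Original 4-point DFT: [5, 1+2i, 5, 1-2i]
Zero-padded 7-point DFT provides frequency interpolation.

DFT_7([x, 0, ...]) = [5, 1.0305-1.6019i, 2.0441+2.6245i, 4.9254+1.0226i, 4.9254-1.0226i, 2.0441-2.6245i, 1.0305+1.6019i]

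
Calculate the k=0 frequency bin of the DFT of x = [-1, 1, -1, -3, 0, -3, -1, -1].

X[0] = Σ(n=0 to 7) x[n] · ω_8^0 = Σ x[n]
= (-1) + (1) + (-1) + (-3) + (0) + (-3) + (-1) + (-1)

X[0] = -9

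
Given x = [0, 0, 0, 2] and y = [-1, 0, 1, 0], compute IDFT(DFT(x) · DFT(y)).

(x ⊛ y)[n] = Σ(m=0 to 3) x[m] · y[(n-m) mod 4]

Computing each output sample:
(x ⊛ y)[0] = 0
(x ⊛ y)[1] = 2
(x ⊛ y)[2] = 0
(x ⊛ y)[3] = -2

x ⊛ y = [0, 2, 0, -2]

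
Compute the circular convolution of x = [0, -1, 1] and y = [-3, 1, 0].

(x ⊛ y)[n] = Σ(m=0 to 2) x[m] · y[(n-m) mod 3]

Computing each output sample:
(x ⊛ y)[0] = 1
(x ⊛ y)[1] = 3
(x ⊛ y)[2] = -4

x ⊛ y = [1, 3, -4]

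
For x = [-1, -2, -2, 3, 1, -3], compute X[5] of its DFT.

X[5] = Σ(n=0 to 5) x[n] · ω_6^(5n) where ω_6 = e^(-2πi/6)
= (-1)·ω_6^0 + (-2)·ω_6^5 + (-2)·ω_6^10 + (3)·ω_6^15 + (1)·ω_6^20 + (-3)·ω_6^25

X[5] = -6.0000-1.7321i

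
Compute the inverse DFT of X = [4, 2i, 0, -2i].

x[n] = (1/4) Σ(k=0 to 3) X[k] · e^(2πikn/4)

Computing each x[n]:
x[0] = 1
x[1] = 0
x[2] = 1
x[3] = 2

x = [1, 0, 1, 2]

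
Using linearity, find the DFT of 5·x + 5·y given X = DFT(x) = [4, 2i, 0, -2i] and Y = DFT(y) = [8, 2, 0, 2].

By linearity: DFT(5x + 5y) = 5·DFT(x) + 5·DFT(y)
= 5·[4, 2i, 0, -2i] + 5·[8, 2, 0, 2]

Computing element-wise:
Z[0] = 5·(4) + 5·(8) = 60
Z[1] = 5·(2i) + 5·(2) = 10+10i
Z[2] = 5·(0) + 5·(0) = 0
Z[3] = 5·(-2i) + 5·(2) = 10-10i

DFT(5x + 5y) = 5·X + 5·Y = [60, 10+10i, 0, 10-10i]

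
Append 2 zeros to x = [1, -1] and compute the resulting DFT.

Original 2-point DFT: [0, 2]
Zero-padded 4-point DFT provides frequency interpolation.

DFT_4([x, 0, ...]) = [0, 1+1i, 2, 1-1i]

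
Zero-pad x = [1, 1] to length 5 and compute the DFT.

Original 2-point DFT: [2, 0]
Zero-padded 5-point DFT provides frequency interpolation.

DFT_5([x, 0, ...]) = [2, 1.3090-0.9511i, 0.1910-0.5878i, 0.1910+0.5878i, 1.3090+0.9511i]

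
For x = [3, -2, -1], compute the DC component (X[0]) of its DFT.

X[0] = Σ(n=0 to 2) x[n] · ω_3^0 = Σ x[n]
= (3) + (-2) + (-1)

X[0] = 0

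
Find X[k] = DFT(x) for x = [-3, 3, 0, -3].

X[k] = Σ(n=0 to 3) x[n] · ω_4^(nk)
where ω_4 = e^(-2πi/4)

Computing each X[k]:
X[0] = -3
X[1] = -3-6i
X[2] = -3
X[3] = -3+6i

X = [-3, -3-6i, -3, -3+6i]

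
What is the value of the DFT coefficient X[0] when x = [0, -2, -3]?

X[0] = Σ(n=0 to 2) x[n] · ω_3^0 = Σ x[n]
= (0) + (-2) + (-3)

X[0] = -5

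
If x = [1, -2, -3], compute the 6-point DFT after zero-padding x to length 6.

Original 3-point DFT: [-4, 3.5000-0.8660i, 3.5000+0.8660i]
Zero-padded 6-point DFT provides frequency interpolation.

DFT_6([x, 0, ...]) = [-4, 1.5000+4.3301i, 3.5000-0.8660i, 0, 3.5000+0.8660i, 1.5000-4.3301i]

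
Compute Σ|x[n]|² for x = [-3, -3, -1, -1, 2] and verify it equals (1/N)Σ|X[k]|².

Time domain:
Σ|x[n]|² = |-3|² + |-3|² + |-1|² + |-1|² + |2|² = 24.0000

Frequency domain:
(1/5)Σ|X[k]|² = (1/5)(|-6|² + |-1.6910+4.7553i|² + |-2.8090+2.9389i|² + |-2.8090-2.9389i|² + |-1.6910-4.7553i|²) = (1/5)·120.0000 = 24.0000

Both sides agree, confirming Parseval's theorem.

Σ|x[n]|² = (1/N)Σ|X[k]|² = 24.0000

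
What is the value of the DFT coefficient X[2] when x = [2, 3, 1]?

X[2] = Σ(n=0 to 2) x[n] · ω_3^(2n) where ω_3 = e^(-2πi/3)
= (2)·ω_3^0 + (3)·ω_3^2 + (1)·ω_3^4

X[2] = 1.7321i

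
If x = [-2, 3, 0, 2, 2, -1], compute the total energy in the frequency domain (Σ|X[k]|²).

Parseval: Σ|x[n]|² = (1/N)Σ|X[k]|², so Σ|X[k]|² = N·Σ|x[n]|² = 6·22.0000

Σ|X[k]|² = N·Σ|x[n]|² = 6·22.0000 = 132.0000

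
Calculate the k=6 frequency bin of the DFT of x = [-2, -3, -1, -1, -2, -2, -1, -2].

X[6] = Σ(n=0 to 7) x[n] · ω_8^(6n) where ω_8 = e^(-2πi/8)
= (-2)·ω_8^0 + (-3)·ω_8^6 + (-1)·ω_8^12 + (-1)·ω_8^18 + (-2)·ω_8^24 + (-2)·ω_8^30 + (-1)·ω_8^36 + (-2)·ω_8^42

X[6] = -2-2i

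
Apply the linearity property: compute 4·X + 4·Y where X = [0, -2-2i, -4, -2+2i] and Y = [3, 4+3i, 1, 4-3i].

By linearity: DFT(4x + 4y) = 4·DFT(x) + 4·DFT(y)
= 4·[0, -2-2i, -4, -2+2i] + 4·[3, 4+3i, 1, 4-3i]

Computing element-wise:
Z[0] = 4·(0) + 4·(3) = 12
Z[1] = 4·(-2-2i) + 4·(4+3i) = 8+4i
Z[2] = 4·(-4) + 4·(1) = -12
Z[3] = 4·(-2+2i) + 4·(4-3i) = 8-4i

DFT(4x + 4y) = 4·X + 4·Y = [12, 8+4i, -12, 8-4i]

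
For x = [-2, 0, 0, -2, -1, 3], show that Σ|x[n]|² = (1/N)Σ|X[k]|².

Time domain:
Σ|x[n]|² = |-2|² + |0|² + |0|² + |-2|² + |-1|² + |3|² = 18.0000

Frequency domain:
(1/6)Σ|X[k]|² = (1/6)(|-2|² + |2.0000+1.7321i|² + |-5.0000+3.4641i|² + |-4|² + |-5.0000-3.4641i|² + |2.0000-1.7321i|²) = (1/6)·108.0000 = 18.0000

Both sides agree, confirming Parseval's theorem.

Σ|x[n]|² = (1/N)Σ|X[k]|² = 18.0000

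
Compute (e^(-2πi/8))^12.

Since ω_8^8 = 1, powers reduce modulo 8.
12 mod 8 = 4
So ω_8^12 = ω_8^4 = e^(-2πi·4/8)

ω_8^12 = ω_8^4 = -1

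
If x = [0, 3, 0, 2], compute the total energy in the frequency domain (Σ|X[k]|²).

Parseval: Σ|x[n]|² = (1/N)Σ|X[k]|², so Σ|X[k]|² = N·Σ|x[n]|² = 4·13.0000

Σ|X[k]|² = N·Σ|x[n]|² = 4·13.0000 = 52.0000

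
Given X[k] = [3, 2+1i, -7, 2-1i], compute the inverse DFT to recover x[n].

x[n] = (1/4) Σ(k=0 to 3) X[k] · e^(2πikn/4)

Computing each x[n]:
x[0] = 0
x[1] = 2
x[2] = -2
x[3] = 3

x = [0, 2, -2, 3]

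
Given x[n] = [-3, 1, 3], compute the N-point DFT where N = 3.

X[k] = Σ(n=0 to 2) x[n] · ω_3^(nk)
where ω_3 = e^(-2πi/3)

Computing each X[k]:
X[0] = 1
X[1] = -5.0000+1.7321i
X[2] = -5.0000-1.7321i

X = [1, -5.0000+1.7321i, -5.0000-1.7321i]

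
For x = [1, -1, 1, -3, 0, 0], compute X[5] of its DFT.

X[5] = Σ(n=0 to 5) x[n] · ω_6^(5n) where ω_6 = e^(-2πi/6)
= (1)·ω_6^0 + (-1)·ω_6^5 + (1)·ω_6^10 + (-3)·ω_6^15 + (0)·ω_6^20 + (0)·ω_6^25

X[5] = 3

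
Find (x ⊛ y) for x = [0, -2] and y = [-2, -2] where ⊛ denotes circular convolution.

(x ⊛ y)[n] = Σ(m=0 to 1) x[m] · y[(n-m) mod 2]

Computing each output sample:
(x ⊛ y)[0] = 4
(x ⊛ y)[1] = 4

x ⊛ y = [4, 4]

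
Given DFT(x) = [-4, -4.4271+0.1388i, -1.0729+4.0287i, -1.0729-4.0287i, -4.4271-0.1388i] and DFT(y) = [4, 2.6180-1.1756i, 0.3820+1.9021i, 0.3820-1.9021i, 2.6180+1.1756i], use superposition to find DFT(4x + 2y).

By linearity: DFT(4x + 2y) = 4·DFT(x) + 2·DFT(y)
= 4·[-4, -4.4271+0.1388i, -1.0729+4.0287i, -1.0729-4.0287i, -4.4271-0.1388i] + 2·[4, 2.6180-1.1756i, 0.3820+1.9021i, 0.3820-1.9021i, 2.6180+1.1756i]

Computing element-wise:
Z[0] = 4·(-4) + 2·(4) = -8
Z[1] = 4·(-4.4271+0.1388i) + 2·(2.6180-1.1756i) = -12.4724-1.7960i
Z[2] = 4·(-1.0729+4.0287i) + 2·(0.3820+1.9021i) = -3.5276+19.9190i
Z[3] = 4·(-1.0729-4.0287i) + 2·(0.3820-1.9021i) = -3.5276-19.9190i
Z[4] = 4·(-4.4271-0.1388i) + 2·(2.6180+1.1756i) = -12.4724+1.7960i

DFT(4x + 2y) = 4·X + 2·Y = [-8, -12.4724-1.7960i, -3.5276+19.9190i, -3.5276-19.9190i, -12.4724+1.7960i]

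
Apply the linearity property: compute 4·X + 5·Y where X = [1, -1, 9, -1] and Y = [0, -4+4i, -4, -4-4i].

By linearity: DFT(4x + 5y) = 4·DFT(x) + 5·DFT(y)
= 4·[1, -1, 9, -1] + 5·[0, -4+4i, -4, -4-4i]

Computing element-wise:
Z[0] = 4·(1) + 5·(0) = 4
Z[1] = 4·(-1) + 5·(-4+4i) = -24+20i
Z[2] = 4·(9) + 5·(-4) = 16
Z[3] = 4·(-1) + 5·(-4-4i) = -24-20i

DFT(4x + 5y) = 4·X + 5·Y = [4, -24+20i, 16, -24-20i]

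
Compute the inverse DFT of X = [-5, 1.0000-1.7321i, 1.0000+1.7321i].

x[n] = (1/3) Σ(k=0 to 2) X[k] · e^(2πikn/3)

Computing each x[n]:
x[0] = -1
x[1] = -1
x[2] = -3

x = [-1, -1, -3]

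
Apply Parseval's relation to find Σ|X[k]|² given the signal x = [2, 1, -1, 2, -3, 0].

Parseval: Σ|x[n]|² = (1/N)Σ|X[k]|², so Σ|X[k]|² = N·Σ|x[n]|² = 6·19.0000

Σ|X[k]|² = N·Σ|x[n]|² = 6·19.0000 = 114.0000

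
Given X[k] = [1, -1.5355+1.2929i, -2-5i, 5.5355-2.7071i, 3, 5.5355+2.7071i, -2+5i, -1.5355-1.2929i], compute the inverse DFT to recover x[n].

x[n] = (1/8) Σ(k=0 to 7) X[k] · e^(2πikn/8)

Computing each x[n]:
x[0] = 1
x[1] = 0
x[2] = 0
x[3] = 0
x[4] = -1
x[5] = 2
x[6] = 2
x[7] = -3

x = [1, 0, 0, 0, -1, 2, 2, -3]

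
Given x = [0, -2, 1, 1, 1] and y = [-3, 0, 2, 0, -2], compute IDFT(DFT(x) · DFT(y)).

(x ⊛ y)[n] = Σ(m=0 to 4) x[m] · y[(n-m) mod 5]

Computing each output sample:
(x ⊛ y)[0] = 6
(x ⊛ y)[1] = 6
(x ⊛ y)[2] = -5
(x ⊛ y)[3] = -9
(x ⊛ y)[4] = -1

x ⊛ y = [6, 6, -5, -9, -1]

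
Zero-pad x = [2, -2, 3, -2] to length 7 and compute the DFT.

Original 4-point DFT: [1, -1, 9, -1]
Zero-padded 7-point DFT provides frequency interpolation.

DFT_7([x, 0, ...]) = [1, 1.8874-0.4934i, -1.5048+1.6878i, 6.1174+5.1631i, 6.1174-5.1631i, -1.5048-1.6878i, 1.8874+0.4934i]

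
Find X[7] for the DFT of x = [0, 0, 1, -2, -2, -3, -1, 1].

X[7] = Σ(n=0 to 7) x[n] · ω_8^(7n) where ω_8 = e^(-2πi/8)
= (0)·ω_8^0 + (0)·ω_8^7 + (1)·ω_8^14 + (-2)·ω_8^21 + (-2)·ω_8^28 + (-3)·ω_8^35 + (-1)·ω_8^42 + (1)·ω_8^49

X[7] = 6.2426+2.0000i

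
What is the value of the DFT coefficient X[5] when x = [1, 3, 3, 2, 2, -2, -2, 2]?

X[5] = Σ(n=0 to 7) x[n] · ω_8^(5n) where ω_8 = e^(-2πi/8)
= (1)·ω_8^0 + (3)·ω_8^5 + (3)·ω_8^10 + (2)·ω_8^15 + (2)·ω_8^20 + (-2)·ω_8^25 + (-2)·ω_8^30 + (2)·ω_8^35

X[5] = -4.5355-1.4645i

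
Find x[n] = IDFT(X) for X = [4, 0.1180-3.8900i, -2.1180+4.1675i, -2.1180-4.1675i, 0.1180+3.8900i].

x[n] = (1/5) Σ(k=0 to 4) X[k] · e^(2πikn/5)

Computing each x[n]:
x[0] = 0
x[1] = 2
x[2] = 3
x[3] = -2
x[4] = 1

x = [0, 2, 3, -2, 1]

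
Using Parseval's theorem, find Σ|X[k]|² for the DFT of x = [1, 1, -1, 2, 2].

Parseval: Σ|x[n]|² = (1/N)Σ|X[k]|², so Σ|X[k]|² = N·Σ|x[n]|² = 5·11.0000

Σ|X[k]|² = N·Σ|x[n]|² = 5·11.0000 = 55.0000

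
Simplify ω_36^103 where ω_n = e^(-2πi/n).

Since ω_36^36 = 1, powers reduce modulo 36.
103 mod 36 = 31
So ω_36^103 = ω_36^31 = e^(-2πi·31/36)

ω_36^103 = ω_36^31 = 0.6428+0.7660i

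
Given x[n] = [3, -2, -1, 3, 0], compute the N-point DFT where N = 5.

X[k] = Σ(n=0 to 4) x[n] · ω_5^(nk)
where ω_5 = e^(-2πi/5)

Computing each X[k]:
X[0] = 3
X[1] = 0.7639+4.2533i
X[2] = 5.2361-2.6287i
X[3] = 5.2361+2.6287i
X[4] = 0.7639-4.2533i

X = [3, 0.7639+4.2533i, 5.2361-2.6287i, 5.2361+2.6287i, 0.7639-4.2533i]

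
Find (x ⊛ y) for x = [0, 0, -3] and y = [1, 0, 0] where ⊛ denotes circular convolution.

(x ⊛ y)[n] = Σ(m=0 to 2) x[m] · y[(n-m) mod 3]

Computing each output sample:
(x ⊛ y)[0] = 0
(x ⊛ y)[1] = 0
(x ⊛ y)[2] = -3

x ⊛ y = [0, 0, -3]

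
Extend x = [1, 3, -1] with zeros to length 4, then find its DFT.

Original 3-point DFT: [3, -3.4641i, 3.4641i]
Zero-padded 4-point DFT provides frequency interpolation.

DFT_4([x, 0, ...]) = [3, 2-3i, -3, 2+3i]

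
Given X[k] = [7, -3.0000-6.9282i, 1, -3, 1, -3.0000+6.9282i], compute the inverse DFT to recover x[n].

x[n] = (1/6) Σ(k=0 to 5) X[k] · e^(2πikn/6)

Computing each x[n]:
x[0] = 0
x[1] = 3
x[2] = 3
x[3] = 3
x[4] = -1
x[5] = -1

x = [0, 3, 3, 3, -1, -1]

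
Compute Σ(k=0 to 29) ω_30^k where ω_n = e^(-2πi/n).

Sum of all nth roots of unity equals 0 for n > 1 (geometric series with r ≠ 1).

0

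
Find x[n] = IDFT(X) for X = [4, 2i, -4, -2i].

x[n] = (1/4) Σ(k=0 to 3) X[k] · e^(2πikn/4)

Computing each x[n]:
x[0] = 0
x[1] = 1
x[2] = 0
x[3] = 3

x = [0, 1, 0, 3]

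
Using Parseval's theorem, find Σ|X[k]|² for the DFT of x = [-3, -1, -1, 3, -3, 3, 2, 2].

Parseval: Σ|x[n]|² = (1/N)Σ|X[k]|², so Σ|X[k]|² = N·Σ|x[n]|² = 8·46.0000

Σ|X[k]|² = N·Σ|x[n]|² = 8·46.0000 = 368.0000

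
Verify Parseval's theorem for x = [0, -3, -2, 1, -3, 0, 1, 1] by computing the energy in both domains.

Time domain:
Σ|x[n]|² = |0|² + |-3|² + |-2|² + |1|² + |-3|² + |0|² + |1|² + |1|² = 25.0000

Frequency domain:
(1/8)Σ|X[k]|² = (1/8)(|-5|² + |0.8787+5.1213i|² + |-2+5i|² + |5.1213-0.8787i|² + |-3|² + |5.1213+0.8787i|² + |-2-5i|² + |0.8787-5.1213i|²) = (1/8)·200.0000 = 25.0000

Both sides agree, confirming Parseval's theorem.

Σ|x[n]|² = (1/N)Σ|X[k]|² = 25.0000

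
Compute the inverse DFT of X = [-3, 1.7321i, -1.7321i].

x[n] = (1/3) Σ(k=0 to 2) X[k] · e^(2πikn/3)

Computing each x[n]:
x[0] = -1
x[1] = -2
x[2] = 0

x = [-1, -2, 0]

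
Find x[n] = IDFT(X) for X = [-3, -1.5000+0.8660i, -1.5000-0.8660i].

x[n] = (1/3) Σ(k=0 to 2) X[k] · e^(2πikn/3)

Computing each x[n]:
x[0] = -2
x[1] = -1
x[2] = 0

x = [-2, -1, 0]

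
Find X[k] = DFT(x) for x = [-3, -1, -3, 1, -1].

X[k] = Σ(n=0 to 4) x[n] · ω_5^(nk)
where ω_5 = e^(-2πi/5)

Computing each X[k]:
X[0] = -7
X[1] = -2.0000+2.3511i
X[2] = -2.0000-3.8042i
X[3] = -2.0000+3.8042i
X[4] = -2.0000-2.3511i

X = [-7, -2.0000+2.3511i, -2.0000-3.8042i, -2.0000+3.8042i, -2.0000-2.3511i]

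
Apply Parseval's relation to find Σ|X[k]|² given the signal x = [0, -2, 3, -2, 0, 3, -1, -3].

Parseval: Σ|x[n]|² = (1/N)Σ|X[k]|², so Σ|X[k]|² = N·Σ|x[n]|² = 8·36.0000

Σ|X[k]|² = N·Σ|x[n]|² = 8·36.0000 = 288.0000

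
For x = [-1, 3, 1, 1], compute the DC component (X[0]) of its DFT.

X[0] = Σ(n=0 to 3) x[n] · ω_4^0 = Σ x[n]
= (-1) + (3) + (1) + (1)

X[0] = 4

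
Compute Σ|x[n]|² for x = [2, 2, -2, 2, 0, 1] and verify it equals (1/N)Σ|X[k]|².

Time domain:
Σ|x[n]|² = |2|² + |2|² + |-2|² + |2|² + |0|² + |1|² = 17.0000

Frequency domain:
(1/6)Σ|X[k]|² = (1/6)(|5|² + |2.5000+0.8660i|² + |3.5000-2.5981i|² + |-5|² + |3.5000+2.5981i|² + |2.5000-0.8660i|²) = (1/6)·102.0000 = 17.0000

Both sides agree, confirming Parseval's theorem.

Σ|x[n]|² = (1/N)Σ|X[k]|² = 17.0000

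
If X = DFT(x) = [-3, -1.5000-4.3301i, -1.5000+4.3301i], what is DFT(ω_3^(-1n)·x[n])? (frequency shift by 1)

Modulation property: DFT(ω_3^(-1n)·x[n]) = X[(k-1) mod 3], so circularly shift X by 1 positions.

X[k-1] = [-1.5000+4.3301i, -3, -1.5000-4.3301i]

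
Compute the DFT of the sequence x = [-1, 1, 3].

X[k] = Σ(n=0 to 2) x[n] · ω_3^(nk)
where ω_3 = e^(-2πi/3)

Computing each X[k]:
X[0] = 3
X[1] = -3.0000+1.7321i
X[2] = -3.0000-1.7321i

X = [3, -3.0000+1.7321i, -3.0000-1.7321i]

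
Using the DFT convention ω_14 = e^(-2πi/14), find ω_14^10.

ω_14^10 = e^(-2πi·10/14)
= cos(-2π·10/14) + i·sin(-2π·10/14)
= cos(-20π/14) + i·sin(-20π/14)

ω_14^10 = cos(-20π/14) + i·sin(-20π/14) = -0.2225+0.9749i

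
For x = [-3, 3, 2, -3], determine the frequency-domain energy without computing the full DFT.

Parseval: Σ|x[n]|² = (1/N)Σ|X[k]|², so Σ|X[k]|² = N·Σ|x[n]|² = 4·31.0000

Σ|X[k]|² = N·Σ|x[n]|² = 4·31.0000 = 124.0000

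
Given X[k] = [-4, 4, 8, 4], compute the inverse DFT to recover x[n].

x[n] = (1/4) Σ(k=0 to 3) X[k] · e^(2πikn/4)

Computing each x[n]:
x[0] = 3
x[1] = -3
x[2] = -1
x[3] = -3

x = [3, -3, -1, -3]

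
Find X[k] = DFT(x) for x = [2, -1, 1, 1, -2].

X[k] = Σ(n=0 to 4) x[n] · ω_5^(nk)
where ω_5 = e^(-2πi/5)

Computing each X[k]:
X[0] = 1
X[1] = -0.5451-0.9511i
X[2] = 5.0451-0.5878i
X[3] = 5.0451+0.5878i
X[4] = -0.5451+0.9511i

X = [1, -0.5451-0.9511i, 5.0451-0.5878i, 5.0451+0.5878i, -0.5451+0.9511i]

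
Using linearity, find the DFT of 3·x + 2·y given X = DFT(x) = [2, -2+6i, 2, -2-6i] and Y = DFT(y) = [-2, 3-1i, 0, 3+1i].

By linearity: DFT(3x + 2y) = 3·DFT(x) + 2·DFT(y)
= 3·[2, -2+6i, 2, -2-6i] + 2·[-2, 3-1i, 0, 3+1i]

Computing element-wise:
Z[0] = 3·(2) + 2·(-2) = 2
Z[1] = 3·(-2+6i) + 2·(3-1i) = 16i
Z[2] = 3·(2) + 2·(0) = 6
Z[3] = 3·(-2-6i) + 2·(3+1i) = -16i

DFT(3x + 2y) = 3·X + 2·Y = [2, 16i, 6, -16i]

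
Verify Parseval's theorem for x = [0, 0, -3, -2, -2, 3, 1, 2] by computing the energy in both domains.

Time domain:
Σ|x[n]|² = |0|² + |0|² + |-3|² + |-2|² + |-2|² + |3|² + |1|² + |2|² = 31.0000

Frequency domain:
(1/8)Σ|X[k]|² = (1/8)(|-1|² + |2.7071+8.9497i|² + |-3i|² + |1.2929+0.9497i|² + |-7|² + |1.2929-0.9497i|² + |3i|² + |2.7071-8.9497i|²) = (1/8)·248.0000 = 31.0000

Both sides agree, confirming Parseval's theorem.

Σ|x[n]|² = (1/N)Σ|X[k]|² = 31.0000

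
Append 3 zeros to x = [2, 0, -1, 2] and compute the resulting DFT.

Original 4-point DFT: [3, 3+2i, -1, 3-2i]
Zero-padded 7-point DFT provides frequency interpolation.

DFT_7([x, 0, ...]) = [3, 0.4206+0.1072i, 4.1479+1.1298i, 0.9315-2.7317i, 0.9315+2.7317i, 4.1479-1.1298i, 0.4206-0.1072i]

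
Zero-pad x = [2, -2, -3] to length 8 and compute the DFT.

Original 3-point DFT: [-3, 4.5000-0.8660i, 4.5000+0.8660i]
Zero-padded 8-point DFT provides frequency interpolation.

DFT_8([x, 0, ...]) = [-3, 0.5858+4.4142i, 5+2i, 3.4142-1.5858i, 1, 3.4142+1.5858i, 5-2i, 0.5858-4.4142i]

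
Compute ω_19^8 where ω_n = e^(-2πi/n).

ω_19^8 = e^(-2πi·8/19)
= cos(-2π·8/19) + i·sin(-2π·8/19)
= cos(-16π/19) + i·sin(-16π/19)

ω_19^8 = cos(-16π/19) + i·sin(-16π/19) = -0.8795-0.4759i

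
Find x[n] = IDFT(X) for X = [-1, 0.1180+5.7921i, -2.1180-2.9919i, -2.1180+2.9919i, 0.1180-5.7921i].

x[n] = (1/5) Σ(k=0 to 4) X[k] · e^(2πikn/5)

Computing each x[n]:
x[0] = -1
x[1] = -1
x[2] = -3
x[3] = 2
x[4] = 2

x = [-1, -1, -3, 2, 2]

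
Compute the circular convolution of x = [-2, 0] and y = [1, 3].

(x ⊛ y)[n] = Σ(m=0 to 1) x[m] · y[(n-m) mod 2]

Computing each output sample:
(x ⊛ y)[0] = -2
(x ⊛ y)[1] = -6

x ⊛ y = [-2, -6]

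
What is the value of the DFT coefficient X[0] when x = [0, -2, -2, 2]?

X[0] = Σ(n=0 to 3) x[n] · ω_4^0 = Σ x[n]
= (0) + (-2) + (-2) + (2)

X[0] = -2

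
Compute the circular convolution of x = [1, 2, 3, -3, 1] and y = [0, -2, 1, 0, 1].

(x ⊛ y)[n] = Σ(m=0 to 4) x[m] · y[(n-m) mod 5]

Computing each output sample:
(x ⊛ y)[0] = -3
(x ⊛ y)[1] = 2
(x ⊛ y)[2] = -6
(x ⊛ y)[3] = -3
(x ⊛ y)[4] = 10

x ⊛ y = [-3, 2, -6, -3, 10]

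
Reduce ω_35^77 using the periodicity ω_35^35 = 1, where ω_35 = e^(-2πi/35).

Since ω_35^35 = 1, powers reduce modulo 35.
77 mod 35 = 7
So ω_35^77 = ω_35^7 = e^(-2πi·7/35)

ω_35^77 = ω_35^7 = 0.3090-0.9511i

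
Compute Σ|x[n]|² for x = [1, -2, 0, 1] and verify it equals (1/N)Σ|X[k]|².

Time domain:
Σ|x[n]|² = |1|² + |-2|² + |0|² + |1|² = 6.0000

Frequency domain:
(1/4)Σ|X[k]|² = (1/4)(|0|² + |1+3i|² + |2|² + |1-3i|²) = (1/4)·24.0000 = 6.0000

Both sides agree, confirming Parseval's theorem.

Σ|x[n]|² = (1/N)Σ|X[k]|² = 6.0000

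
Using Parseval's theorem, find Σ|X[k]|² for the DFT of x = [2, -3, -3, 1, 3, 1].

Parseval: Σ|x[n]|² = (1/N)Σ|X[k]|², so Σ|X[k]|² = N·Σ|x[n]|² = 6·33.0000

Σ|X[k]|² = N·Σ|x[n]|² = 6·33.0000 = 198.0000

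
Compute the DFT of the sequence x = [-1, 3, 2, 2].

X[k] = Σ(n=0 to 3) x[n] · ω_4^(nk)
where ω_4 = e^(-2πi/4)

Computing each X[k]:
X[0] = 6
X[1] = -3-1i
X[2] = -4
X[3] = -3+1i

X = [6, -3-1i, -4, -3+1i]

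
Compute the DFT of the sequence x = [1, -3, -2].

X[k] = Σ(n=0 to 2) x[n] · ω_3^(nk)
where ω_3 = e^(-2πi/3)

Computing each X[k]:
X[0] = -4
X[1] = 3.5000+0.8660i
X[2] = 3.5000-0.8660i

X = [-4, 3.5000+0.8660i, 3.5000-0.8660i]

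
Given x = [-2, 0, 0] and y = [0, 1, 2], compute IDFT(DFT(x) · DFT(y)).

(x ⊛ y)[n] = Σ(m=0 to 2) x[m] · y[(n-m) mod 3]

Computing each output sample:
(x ⊛ y)[0] = 0
(x ⊛ y)[1] = -2
(x ⊛ y)[2] = -4

x ⊛ y = [0, -2, -4]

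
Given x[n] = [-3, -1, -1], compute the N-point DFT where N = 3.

X[k] = Σ(n=0 to 2) x[n] · ω_3^(nk)
where ω_3 = e^(-2πi/3)

Computing each X[k]:
X[0] = -5
X[1] = -2
X[2] = -2

X = [-5, -2, -2]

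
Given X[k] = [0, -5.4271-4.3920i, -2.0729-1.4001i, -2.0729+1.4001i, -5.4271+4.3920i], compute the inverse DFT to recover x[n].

x[n] = (1/5) Σ(k=0 to 4) X[k] · e^(2πikn/5)

Computing each x[n]:
x[0] = -3
x[1] = 2
x[2] = 2
x[3] = 1
x[4] = -2

x = [-3, 2, 2, 1, -2]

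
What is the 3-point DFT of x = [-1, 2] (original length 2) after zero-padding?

Original 2-point DFT: [1, -3]
Zero-padded 3-point DFT provides frequency interpolation.

DFT_3([x, 0, ...]) = [1, -2.0000-1.7321i, -2.0000+1.7321i]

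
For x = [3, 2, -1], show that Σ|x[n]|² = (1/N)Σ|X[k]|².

Time domain:
Σ|x[n]|² = |3|² + |2|² + |-1|² = 14.0000

Frequency domain:
(1/3)Σ|X[k]|² = (1/3)(|4|² + |2.5000-2.5981i|² + |2.5000+2.5981i|²) = (1/3)·42.0000 = 14.0000

Both sides agree, confirming Parseval's theorem.

Σ|x[n]|² = (1/N)Σ|X[k]|² = 14.0000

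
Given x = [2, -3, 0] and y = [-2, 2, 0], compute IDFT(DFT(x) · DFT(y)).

(x ⊛ y)[n] = Σ(m=0 to 2) x[m] · y[(n-m) mod 3]

Computing each output sample:
(x ⊛ y)[0] = -4
(x ⊛ y)[1] = 10
(x ⊛ y)[2] = -6

x ⊛ y = [-4, 10, -6]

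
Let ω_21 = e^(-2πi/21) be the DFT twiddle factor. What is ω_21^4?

ω_21^4 = e^(-2πi·4/21)
= cos(-2π·4/21) + i·sin(-2π·4/21)
= cos(-8π/21) + i·sin(-8π/21)

ω_21^4 = cos(-8π/21) + i·sin(-8π/21) = 0.3653-0.9309i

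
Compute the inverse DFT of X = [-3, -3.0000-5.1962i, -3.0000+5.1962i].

x[n] = (1/3) Σ(k=0 to 2) X[k] · e^(2πikn/3)

Computing each x[n]:
x[0] = -3
x[1] = 3
x[2] = -3

x = [-3, 3, -3]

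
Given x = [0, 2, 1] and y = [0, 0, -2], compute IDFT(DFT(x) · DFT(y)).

(x ⊛ y)[n] = Σ(m=0 to 2) x[m] · y[(n-m) mod 3]

Computing each output sample:
(x ⊛ y)[0] = -4
(x ⊛ y)[1] = -2
(x ⊛ y)[2] = 0

x ⊛ y = [-4, -2, 0]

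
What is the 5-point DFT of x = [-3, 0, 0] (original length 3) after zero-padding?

Original 3-point DFT: [-3, -3, -3]
Zero-padded 5-point DFT provides frequency interpolation.

DFT_5([x, 0, ...]) = [-3, -3, -3, -3, -3]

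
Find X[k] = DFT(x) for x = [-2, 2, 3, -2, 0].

X[k] = Σ(n=0 to 4) x[n] · ω_5^(nk)
where ω_5 = e^(-2πi/5)

Computing each X[k]:
X[0] = 1
X[1] = -2.1910-4.8410i
X[2] = -3.3090+3.5797i
X[3] = -3.3090-3.5797i
X[4] = -2.1910+4.8410i

X = [1, -2.1910-4.8410i, -3.3090+3.5797i, -3.3090-3.5797i, -2.1910+4.8410i]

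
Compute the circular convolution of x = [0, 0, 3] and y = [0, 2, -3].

(x ⊛ y)[n] = Σ(m=0 to 2) x[m] · y[(n-m) mod 3]

Computing each output sample:
(x ⊛ y)[0] = 6
(x ⊛ y)[1] = -9
(x ⊛ y)[2] = 0

x ⊛ y = [6, -9, 0]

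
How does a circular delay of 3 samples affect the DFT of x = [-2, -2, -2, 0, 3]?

Time shift by 3: X_shifted[k] = ω_5^(3k) · X[k]
Shifted x = [-2, 0, 3, -2, -2]

DFT(x[n-3]) = [-3, -3.4271-4.8410i, -0.0729+3.5797i, -0.0729-3.5797i, -3.4271+4.8410i]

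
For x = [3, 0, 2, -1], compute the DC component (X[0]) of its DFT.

X[0] = Σ(n=0 to 3) x[n] · ω_4^0 = Σ x[n]
= (3) + (0) + (2) + (-1)

X[0] = 4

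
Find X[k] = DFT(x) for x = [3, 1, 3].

X[k] = Σ(n=0 to 2) x[n] · ω_3^(nk)
where ω_3 = e^(-2πi/3)

Computing each X[k]:
X[0] = 7
X[1] = 1.0000+1.7321i
X[2] = 1.0000-1.7321i

X = [7, 1.0000+1.7321i, 1.0000-1.7321i]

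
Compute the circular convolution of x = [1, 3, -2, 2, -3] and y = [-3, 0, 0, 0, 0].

(x ⊛ y)[n] = Σ(m=0 to 4) x[m] · y[(n-m) mod 5]

Computing each output sample:
(x ⊛ y)[0] = -3
(x ⊛ y)[1] = -9
(x ⊛ y)[2] = 6
(x ⊛ y)[3] = -6
(x ⊛ y)[4] = 9

x ⊛ y = [-3, -9, 6, -6, 9]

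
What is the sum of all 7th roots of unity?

Sum of all nth roots of unity equals 0 for n > 1 (geometric series with r ≠ 1).

0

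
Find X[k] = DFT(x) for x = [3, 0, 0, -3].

X[k] = Σ(n=0 to 3) x[n] · ω_4^(nk)
where ω_4 = e^(-2πi/4)

Computing each X[k]:
X[0] = 0
X[1] = 3-3i
X[2] = 6
X[3] = 3+3i

X = [0, 3-3i, 6, 3+3i]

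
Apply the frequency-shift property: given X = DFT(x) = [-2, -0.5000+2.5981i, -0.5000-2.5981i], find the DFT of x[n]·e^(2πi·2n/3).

Modulation property: DFT(ω_3^(-2n)·x[n]) = X[(k-2) mod 3], so circularly shift X by 2 positions.

X[k-2] = [-0.5000+2.5981i, -0.5000-2.5981i, -2]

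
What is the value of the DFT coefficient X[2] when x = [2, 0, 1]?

X[2] = Σ(n=0 to 2) x[n] · ω_3^(2n) where ω_3 = e^(-2πi/3)
= (2)·ω_3^0 + (0)·ω_3^2 + (1)·ω_3^4

X[2] = 1.5000-0.8660i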